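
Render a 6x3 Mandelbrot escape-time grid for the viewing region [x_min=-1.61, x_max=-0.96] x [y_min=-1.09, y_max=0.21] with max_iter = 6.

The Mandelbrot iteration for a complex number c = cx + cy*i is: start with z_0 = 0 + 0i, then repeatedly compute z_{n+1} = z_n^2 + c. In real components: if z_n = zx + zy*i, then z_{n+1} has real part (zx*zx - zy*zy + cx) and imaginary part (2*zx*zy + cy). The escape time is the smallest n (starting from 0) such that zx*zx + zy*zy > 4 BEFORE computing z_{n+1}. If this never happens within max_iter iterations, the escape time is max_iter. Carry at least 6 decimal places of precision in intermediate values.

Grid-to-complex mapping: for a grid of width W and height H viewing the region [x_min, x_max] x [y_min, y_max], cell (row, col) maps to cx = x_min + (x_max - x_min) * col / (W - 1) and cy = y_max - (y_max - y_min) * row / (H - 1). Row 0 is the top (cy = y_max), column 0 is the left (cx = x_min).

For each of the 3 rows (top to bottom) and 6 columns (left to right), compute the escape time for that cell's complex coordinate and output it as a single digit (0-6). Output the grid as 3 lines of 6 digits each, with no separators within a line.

(row=0, col=0): c = -1.6100 + 0.2100i → escape time 5
(row=0, col=1): c = -1.4800 + 0.2100i → escape time 5
(row=0, col=2): c = -1.3500 + 0.2100i → escape time 6
(row=0, col=3): c = -1.2200 + 0.2100i → escape time 6
(row=0, col=4): c = -1.0900 + 0.2100i → escape time 6
(row=0, col=5): c = -0.9600 + 0.2100i → escape time 6
(row=1, col=0): c = -1.6100 + -0.4400i → escape time 3
(row=1, col=1): c = -1.4800 + -0.4400i → escape time 3
(row=1, col=2): c = -1.3500 + -0.4400i → escape time 4
(row=1, col=3): c = -1.2200 + -0.4400i → escape time 6
(row=1, col=4): c = -1.0900 + -0.4400i → escape time 6
(row=1, col=5): c = -0.9600 + -0.4400i → escape time 6
(row=2, col=0): c = -1.6100 + -1.0900i → escape time 2
(row=2, col=1): c = -1.4800 + -1.0900i → escape time 2
(row=2, col=2): c = -1.3500 + -1.0900i → escape time 3
(row=2, col=3): c = -1.2200 + -1.0900i → escape time 3
(row=2, col=4): c = -1.0900 + -1.0900i → escape time 3
(row=2, col=5): c = -0.9600 + -1.0900i → escape time 3

Answer: 556666
334666
223333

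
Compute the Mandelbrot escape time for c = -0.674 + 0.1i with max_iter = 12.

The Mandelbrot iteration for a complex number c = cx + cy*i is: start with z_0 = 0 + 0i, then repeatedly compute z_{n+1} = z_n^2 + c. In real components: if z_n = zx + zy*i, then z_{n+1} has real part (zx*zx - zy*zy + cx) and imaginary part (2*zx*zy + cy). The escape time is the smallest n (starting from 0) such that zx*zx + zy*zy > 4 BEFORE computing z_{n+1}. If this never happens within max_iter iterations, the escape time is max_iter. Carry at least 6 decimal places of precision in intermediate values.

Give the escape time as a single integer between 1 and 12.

Answer: 12

Derivation:
z_0 = 0 + 0i, c = -0.6740 + 0.1000i
Iter 1: z = -0.6740 + 0.1000i, |z|^2 = 0.4643
Iter 2: z = -0.2297 + -0.0348i, |z|^2 = 0.0540
Iter 3: z = -0.6224 + 0.1160i, |z|^2 = 0.4009
Iter 4: z = -0.3000 + -0.0444i, |z|^2 = 0.0920
Iter 5: z = -0.5860 + 0.1266i, |z|^2 = 0.3594
Iter 6: z = -0.3467 + -0.0484i, |z|^2 = 0.1225
Iter 7: z = -0.5561 + 0.1336i, |z|^2 = 0.3271
Iter 8: z = -0.3825 + -0.0486i, |z|^2 = 0.1487
Iter 9: z = -0.5300 + 0.1372i, |z|^2 = 0.2997
Iter 10: z = -0.4119 + -0.0454i, |z|^2 = 0.1717
Iter 11: z = -0.5064 + 0.1374i, |z|^2 = 0.2753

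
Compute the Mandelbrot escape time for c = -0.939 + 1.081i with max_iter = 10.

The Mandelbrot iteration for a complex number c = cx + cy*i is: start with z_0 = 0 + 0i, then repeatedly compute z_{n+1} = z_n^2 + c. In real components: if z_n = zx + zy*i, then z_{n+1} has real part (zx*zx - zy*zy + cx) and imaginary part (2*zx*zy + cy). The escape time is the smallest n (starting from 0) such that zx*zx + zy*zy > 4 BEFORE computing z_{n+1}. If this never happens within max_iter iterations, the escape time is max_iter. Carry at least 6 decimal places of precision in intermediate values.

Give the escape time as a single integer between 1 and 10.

Answer: 3

Derivation:
z_0 = 0 + 0i, c = -0.9390 + 1.0810i
Iter 1: z = -0.9390 + 1.0810i, |z|^2 = 2.0503
Iter 2: z = -1.2258 + -0.9491i, |z|^2 = 2.4035
Iter 3: z = -0.3371 + 3.4079i, |z|^2 = 11.7277
Escaped at iteration 3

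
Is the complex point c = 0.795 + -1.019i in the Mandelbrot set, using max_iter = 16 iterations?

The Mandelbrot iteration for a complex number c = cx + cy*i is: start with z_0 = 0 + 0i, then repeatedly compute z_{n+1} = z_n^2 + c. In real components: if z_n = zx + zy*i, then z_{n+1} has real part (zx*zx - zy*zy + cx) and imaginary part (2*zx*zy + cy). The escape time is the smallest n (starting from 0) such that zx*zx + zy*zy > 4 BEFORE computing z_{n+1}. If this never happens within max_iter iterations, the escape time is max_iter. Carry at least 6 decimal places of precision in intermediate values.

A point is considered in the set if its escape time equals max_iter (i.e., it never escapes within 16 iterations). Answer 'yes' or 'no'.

z_0 = 0 + 0i, c = 0.7950 + -1.0190i
Iter 1: z = 0.7950 + -1.0190i, |z|^2 = 1.6704
Iter 2: z = 0.3887 + -2.6392i, |z|^2 = 7.1165
Escaped at iteration 2

Answer: no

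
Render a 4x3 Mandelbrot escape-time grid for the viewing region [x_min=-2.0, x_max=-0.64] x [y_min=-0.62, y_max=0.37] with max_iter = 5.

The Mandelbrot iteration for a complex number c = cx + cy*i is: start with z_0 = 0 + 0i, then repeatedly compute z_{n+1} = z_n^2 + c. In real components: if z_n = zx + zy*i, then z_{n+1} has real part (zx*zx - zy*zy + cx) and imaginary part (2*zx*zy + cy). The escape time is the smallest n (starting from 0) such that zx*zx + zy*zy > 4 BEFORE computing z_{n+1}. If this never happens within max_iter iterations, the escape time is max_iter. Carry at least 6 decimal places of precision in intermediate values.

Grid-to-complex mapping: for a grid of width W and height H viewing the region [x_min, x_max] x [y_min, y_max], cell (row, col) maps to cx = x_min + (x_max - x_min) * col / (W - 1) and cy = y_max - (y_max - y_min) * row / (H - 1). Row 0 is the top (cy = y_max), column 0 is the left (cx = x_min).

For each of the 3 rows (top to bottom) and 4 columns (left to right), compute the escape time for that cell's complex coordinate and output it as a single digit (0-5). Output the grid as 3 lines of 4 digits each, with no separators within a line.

(row=0, col=0): c = -2.0000 + 0.3700i → escape time 1
(row=0, col=1): c = -1.5467 + 0.3700i → escape time 4
(row=0, col=2): c = -1.0933 + 0.3700i → escape time 5
(row=0, col=3): c = -0.6400 + 0.3700i → escape time 5
(row=1, col=0): c = -2.0000 + -0.1250i → escape time 1
(row=1, col=1): c = -1.5467 + -0.1250i → escape time 5
(row=1, col=2): c = -1.0933 + -0.1250i → escape time 5
(row=1, col=3): c = -0.6400 + -0.1250i → escape time 5
(row=2, col=0): c = -2.0000 + -0.6200i → escape time 1
(row=2, col=1): c = -1.5467 + -0.6200i → escape time 3
(row=2, col=2): c = -1.0933 + -0.6200i → escape time 4
(row=2, col=3): c = -0.6400 + -0.6200i → escape time 5

Answer: 1455
1555
1345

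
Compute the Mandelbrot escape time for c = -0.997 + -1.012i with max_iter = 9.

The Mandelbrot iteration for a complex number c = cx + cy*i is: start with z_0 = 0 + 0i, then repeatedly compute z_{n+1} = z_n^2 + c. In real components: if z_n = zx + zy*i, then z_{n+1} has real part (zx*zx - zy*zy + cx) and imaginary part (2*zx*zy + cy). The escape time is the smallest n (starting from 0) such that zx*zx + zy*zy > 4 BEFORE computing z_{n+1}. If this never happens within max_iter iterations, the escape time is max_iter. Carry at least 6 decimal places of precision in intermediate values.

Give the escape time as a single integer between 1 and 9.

Answer: 3

Derivation:
z_0 = 0 + 0i, c = -0.9970 + -1.0120i
Iter 1: z = -0.9970 + -1.0120i, |z|^2 = 2.0182
Iter 2: z = -1.0271 + 1.0059i, |z|^2 = 2.0669
Iter 3: z = -0.9539 + -3.0784i, |z|^2 = 10.3867
Escaped at iteration 3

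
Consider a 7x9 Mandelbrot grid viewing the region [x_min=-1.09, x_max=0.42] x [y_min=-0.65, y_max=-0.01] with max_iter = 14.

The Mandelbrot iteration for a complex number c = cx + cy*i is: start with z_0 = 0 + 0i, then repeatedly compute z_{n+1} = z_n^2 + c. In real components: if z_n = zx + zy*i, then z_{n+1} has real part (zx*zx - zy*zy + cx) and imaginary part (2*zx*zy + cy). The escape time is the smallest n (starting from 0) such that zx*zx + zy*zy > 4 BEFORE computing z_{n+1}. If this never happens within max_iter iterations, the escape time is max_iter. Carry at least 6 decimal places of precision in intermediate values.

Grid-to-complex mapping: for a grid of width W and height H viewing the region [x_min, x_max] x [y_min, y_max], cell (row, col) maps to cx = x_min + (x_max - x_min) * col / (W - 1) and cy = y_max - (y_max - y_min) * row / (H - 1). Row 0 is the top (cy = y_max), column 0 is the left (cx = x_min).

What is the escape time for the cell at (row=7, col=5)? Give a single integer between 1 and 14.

Answer: 14

Derivation:
z_0 = 0 + 0i, c = 0.1683 + -0.5700i
Iter 1: z = 0.1683 + -0.5700i, |z|^2 = 0.3532
Iter 2: z = -0.1282 + -0.7619i, |z|^2 = 0.5969
Iter 3: z = -0.3957 + -0.3746i, |z|^2 = 0.2969
Iter 4: z = 0.1846 + -0.2735i, |z|^2 = 0.1089
Iter 5: z = 0.1276 + -0.6710i, |z|^2 = 0.4665
Iter 6: z = -0.2656 + -0.7412i, |z|^2 = 0.6200
Iter 7: z = -0.3105 + -0.1762i, |z|^2 = 0.1275
Iter 8: z = 0.2337 + -0.4605i, |z|^2 = 0.2667
Iter 9: z = 0.0109 + -0.7853i, |z|^2 = 0.6167
Iter 10: z = -0.4482 + -0.5870i, |z|^2 = 0.5455
Iter 11: z = 0.0246 + -0.0438i, |z|^2 = 0.0025
Iter 12: z = 0.1670 + -0.5722i, |z|^2 = 0.3553
Iter 13: z = -0.1311 + -0.7611i, |z|^2 = 0.5965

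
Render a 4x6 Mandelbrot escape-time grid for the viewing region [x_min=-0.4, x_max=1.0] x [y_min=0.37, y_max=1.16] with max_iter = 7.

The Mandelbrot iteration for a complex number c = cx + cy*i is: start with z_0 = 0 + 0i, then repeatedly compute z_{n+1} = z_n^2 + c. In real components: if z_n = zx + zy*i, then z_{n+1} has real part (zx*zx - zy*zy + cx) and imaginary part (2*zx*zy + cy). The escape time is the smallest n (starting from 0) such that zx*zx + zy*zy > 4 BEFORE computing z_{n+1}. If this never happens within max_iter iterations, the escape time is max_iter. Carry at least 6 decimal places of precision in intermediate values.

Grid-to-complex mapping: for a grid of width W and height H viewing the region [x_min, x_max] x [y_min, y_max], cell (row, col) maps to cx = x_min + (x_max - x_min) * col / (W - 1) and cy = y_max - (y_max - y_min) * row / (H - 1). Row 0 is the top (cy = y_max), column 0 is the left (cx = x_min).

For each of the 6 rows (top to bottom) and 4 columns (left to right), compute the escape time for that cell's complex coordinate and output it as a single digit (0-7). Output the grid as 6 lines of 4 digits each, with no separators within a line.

(row=0, col=0): c = -0.4000 + 1.1600i → escape time 3
(row=0, col=1): c = 0.0667 + 1.1600i → escape time 3
(row=0, col=2): c = 0.5333 + 1.1600i → escape time 2
(row=0, col=3): c = 1.0000 + 1.1600i → escape time 2
(row=1, col=0): c = -0.4000 + 1.0020i → escape time 4
(row=1, col=1): c = 0.0667 + 1.0020i → escape time 4
(row=1, col=2): c = 0.5333 + 1.0020i → escape time 2
(row=1, col=3): c = 1.0000 + 1.0020i → escape time 2
(row=2, col=0): c = -0.4000 + 0.8440i → escape time 5
(row=2, col=1): c = 0.0667 + 0.8440i → escape time 6
(row=2, col=2): c = 0.5333 + 0.8440i → escape time 3
(row=2, col=3): c = 1.0000 + 0.8440i → escape time 2
(row=3, col=0): c = -0.4000 + 0.6860i → escape time 7
(row=3, col=1): c = 0.0667 + 0.6860i → escape time 7
(row=3, col=2): c = 0.5333 + 0.6860i → escape time 3
(row=3, col=3): c = 1.0000 + 0.6860i → escape time 2
(row=4, col=0): c = -0.4000 + 0.5280i → escape time 7
(row=4, col=1): c = 0.0667 + 0.5280i → escape time 7
(row=4, col=2): c = 0.5333 + 0.5280i → escape time 4
(row=4, col=3): c = 1.0000 + 0.5280i → escape time 2
(row=5, col=0): c = -0.4000 + 0.3700i → escape time 7
(row=5, col=1): c = 0.0667 + 0.3700i → escape time 7
(row=5, col=2): c = 0.5333 + 0.3700i → escape time 4
(row=5, col=3): c = 1.0000 + 0.3700i → escape time 2

Answer: 3322
4422
5632
7732
7742
7742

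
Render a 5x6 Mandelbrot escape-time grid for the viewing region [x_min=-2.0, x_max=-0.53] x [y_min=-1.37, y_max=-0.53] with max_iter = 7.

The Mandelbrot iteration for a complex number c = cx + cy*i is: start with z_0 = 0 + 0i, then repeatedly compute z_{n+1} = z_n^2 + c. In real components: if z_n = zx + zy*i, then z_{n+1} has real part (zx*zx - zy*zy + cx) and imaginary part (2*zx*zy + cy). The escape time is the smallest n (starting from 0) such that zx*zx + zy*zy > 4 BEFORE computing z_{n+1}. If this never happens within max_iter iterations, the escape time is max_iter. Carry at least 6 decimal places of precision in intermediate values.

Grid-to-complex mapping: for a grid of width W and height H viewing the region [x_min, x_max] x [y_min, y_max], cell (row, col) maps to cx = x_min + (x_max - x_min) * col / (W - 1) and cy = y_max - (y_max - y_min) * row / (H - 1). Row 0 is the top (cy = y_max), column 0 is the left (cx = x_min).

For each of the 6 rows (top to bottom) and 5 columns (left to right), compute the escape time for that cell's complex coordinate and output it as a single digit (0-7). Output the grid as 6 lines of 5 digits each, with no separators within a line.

(row=0, col=0): c = -2.0000 + -0.5300i → escape time 1
(row=0, col=1): c = -1.6325 + -0.5300i → escape time 3
(row=0, col=2): c = -1.2650 + -0.5300i → escape time 4
(row=0, col=3): c = -0.8975 + -0.5300i → escape time 5
(row=0, col=4): c = -0.5300 + -0.5300i → escape time 7
(row=1, col=0): c = -2.0000 + -0.6980i → escape time 1
(row=1, col=1): c = -1.6325 + -0.6980i → escape time 3
(row=1, col=2): c = -1.2650 + -0.6980i → escape time 3
(row=1, col=3): c = -0.8975 + -0.6980i → escape time 4
(row=1, col=4): c = -0.5300 + -0.6980i → escape time 7
(row=2, col=0): c = -2.0000 + -0.8660i → escape time 1
(row=2, col=1): c = -1.6325 + -0.8660i → escape time 3
(row=2, col=2): c = -1.2650 + -0.8660i → escape time 3
(row=2, col=3): c = -0.8975 + -0.8660i → escape time 3
(row=2, col=4): c = -0.5300 + -0.8660i → escape time 4
(row=3, col=0): c = -2.0000 + -1.0340i → escape time 1
(row=3, col=1): c = -1.6325 + -1.0340i → escape time 2
(row=3, col=2): c = -1.2650 + -1.0340i → escape time 3
(row=3, col=3): c = -0.8975 + -1.0340i → escape time 3
(row=3, col=4): c = -0.5300 + -1.0340i → escape time 4
(row=4, col=0): c = -2.0000 + -1.2020i → escape time 1
(row=4, col=1): c = -1.6325 + -1.2020i → escape time 1
(row=4, col=2): c = -1.2650 + -1.2020i → escape time 2
(row=4, col=3): c = -0.8975 + -1.2020i → escape time 3
(row=4, col=4): c = -0.5300 + -1.2020i → escape time 3
(row=5, col=0): c = -2.0000 + -1.3700i → escape time 1
(row=5, col=1): c = -1.6325 + -1.3700i → escape time 1
(row=5, col=2): c = -1.2650 + -1.3700i → escape time 2
(row=5, col=3): c = -0.8975 + -1.3700i → escape time 2
(row=5, col=4): c = -0.5300 + -1.3700i → escape time 2

Answer: 13457
13347
13334
12334
11233
11222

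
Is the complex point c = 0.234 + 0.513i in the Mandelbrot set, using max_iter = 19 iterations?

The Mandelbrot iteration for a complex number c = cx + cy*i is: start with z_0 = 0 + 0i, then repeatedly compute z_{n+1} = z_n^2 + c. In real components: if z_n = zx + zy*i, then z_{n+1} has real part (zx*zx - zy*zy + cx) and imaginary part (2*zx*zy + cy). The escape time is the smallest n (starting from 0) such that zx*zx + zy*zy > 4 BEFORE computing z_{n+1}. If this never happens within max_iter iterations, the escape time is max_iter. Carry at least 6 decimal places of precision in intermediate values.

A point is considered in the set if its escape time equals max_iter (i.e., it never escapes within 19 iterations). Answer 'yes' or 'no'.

z_0 = 0 + 0i, c = 0.2340 + 0.5130i
Iter 1: z = 0.2340 + 0.5130i, |z|^2 = 0.3179
Iter 2: z = 0.0256 + 0.7531i, |z|^2 = 0.5678
Iter 3: z = -0.3325 + 0.5515i, |z|^2 = 0.4147
Iter 4: z = 0.0403 + 0.1462i, |z|^2 = 0.0230
Iter 5: z = 0.2142 + 0.5248i, |z|^2 = 0.3213
Iter 6: z = 0.0045 + 0.7379i, |z|^2 = 0.5445
Iter 7: z = -0.3104 + 0.5196i, |z|^2 = 0.3664
Iter 8: z = 0.0604 + 0.1904i, |z|^2 = 0.0399
Iter 9: z = 0.2014 + 0.5360i, |z|^2 = 0.3278
Iter 10: z = -0.0127 + 0.7289i, |z|^2 = 0.5314
Iter 11: z = -0.2971 + 0.4945i, |z|^2 = 0.3328
Iter 12: z = 0.0778 + 0.2192i, |z|^2 = 0.0541
Iter 13: z = 0.1920 + 0.5471i, |z|^2 = 0.3362
Iter 14: z = -0.0285 + 0.7231i, |z|^2 = 0.5237
Iter 15: z = -0.2881 + 0.4719i, |z|^2 = 0.3056
Iter 16: z = 0.0943 + 0.2412i, |z|^2 = 0.0671
Iter 17: z = 0.1847 + 0.5585i, |z|^2 = 0.3461
Iter 18: z = -0.0438 + 0.7194i, |z|^2 = 0.5194
Did not escape in 19 iterations → in set

Answer: yes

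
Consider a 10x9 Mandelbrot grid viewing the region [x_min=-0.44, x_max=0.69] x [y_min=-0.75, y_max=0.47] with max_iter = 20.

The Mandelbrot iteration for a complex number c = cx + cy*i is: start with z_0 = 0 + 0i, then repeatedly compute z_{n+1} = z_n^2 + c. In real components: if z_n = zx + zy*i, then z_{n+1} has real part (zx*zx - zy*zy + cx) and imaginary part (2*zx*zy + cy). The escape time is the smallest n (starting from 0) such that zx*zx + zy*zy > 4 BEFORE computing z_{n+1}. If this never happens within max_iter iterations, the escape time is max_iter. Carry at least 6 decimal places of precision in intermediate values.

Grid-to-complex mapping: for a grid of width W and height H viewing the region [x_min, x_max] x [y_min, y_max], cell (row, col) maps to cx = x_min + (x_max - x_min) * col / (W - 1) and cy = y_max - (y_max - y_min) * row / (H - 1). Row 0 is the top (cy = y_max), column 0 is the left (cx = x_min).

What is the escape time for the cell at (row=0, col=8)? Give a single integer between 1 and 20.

Answer: 4

Derivation:
z_0 = 0 + 0i, c = 0.5644 + 0.4700i
Iter 1: z = 0.5644 + 0.4700i, |z|^2 = 0.5395
Iter 2: z = 0.6621 + 1.0006i, |z|^2 = 1.4396
Iter 3: z = 0.0017 + 1.7950i, |z|^2 = 3.2222
Iter 4: z = -2.6578 + 0.4762i, |z|^2 = 7.2904
Escaped at iteration 4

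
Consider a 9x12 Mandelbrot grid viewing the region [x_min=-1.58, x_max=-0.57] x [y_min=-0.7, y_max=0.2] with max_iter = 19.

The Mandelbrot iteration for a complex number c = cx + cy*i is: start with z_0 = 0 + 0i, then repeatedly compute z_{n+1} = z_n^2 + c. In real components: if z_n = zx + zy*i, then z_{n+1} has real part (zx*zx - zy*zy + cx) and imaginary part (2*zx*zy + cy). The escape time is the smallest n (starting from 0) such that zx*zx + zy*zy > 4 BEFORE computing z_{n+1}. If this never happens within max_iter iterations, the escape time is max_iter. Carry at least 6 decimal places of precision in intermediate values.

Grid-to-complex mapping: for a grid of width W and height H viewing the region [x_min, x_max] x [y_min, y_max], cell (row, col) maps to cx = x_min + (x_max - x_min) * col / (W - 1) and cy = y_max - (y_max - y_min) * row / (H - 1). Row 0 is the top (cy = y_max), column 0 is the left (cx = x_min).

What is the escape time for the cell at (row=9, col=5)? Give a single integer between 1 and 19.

Answer: 5

Derivation:
z_0 = 0 + 0i, c = -0.9487 + -0.5364i
Iter 1: z = -0.9487 + -0.5364i, |z|^2 = 1.1878
Iter 2: z = -0.3363 + 0.4814i, |z|^2 = 0.3448
Iter 3: z = -1.0674 + -0.8602i, |z|^2 = 1.8792
Iter 4: z = -0.5493 + 1.2999i, |z|^2 = 1.9914
Iter 5: z = -2.3366 + -1.9644i, |z|^2 = 9.3188
Escaped at iteration 5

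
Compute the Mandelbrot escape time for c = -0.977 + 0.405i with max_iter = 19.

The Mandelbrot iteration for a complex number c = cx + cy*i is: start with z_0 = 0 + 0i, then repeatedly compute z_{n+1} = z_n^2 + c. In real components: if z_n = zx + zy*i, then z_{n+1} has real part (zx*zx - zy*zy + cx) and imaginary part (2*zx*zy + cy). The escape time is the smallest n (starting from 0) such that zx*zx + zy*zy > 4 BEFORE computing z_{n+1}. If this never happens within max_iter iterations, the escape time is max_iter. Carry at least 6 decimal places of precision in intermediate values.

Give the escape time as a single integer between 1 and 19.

Answer: 7

Derivation:
z_0 = 0 + 0i, c = -0.9770 + 0.4050i
Iter 1: z = -0.9770 + 0.4050i, |z|^2 = 1.1186
Iter 2: z = -0.1865 + -0.3864i, |z|^2 = 0.1841
Iter 3: z = -1.0915 + 0.5491i, |z|^2 = 1.4929
Iter 4: z = -0.0872 + -0.7937i, |z|^2 = 0.6376
Iter 5: z = -1.5994 + 0.5433i, |z|^2 = 2.8533
Iter 6: z = 1.2858 + -1.3330i, |z|^2 = 3.4303
Iter 7: z = -1.1007 + -3.0231i, |z|^2 = 10.3505
Escaped at iteration 7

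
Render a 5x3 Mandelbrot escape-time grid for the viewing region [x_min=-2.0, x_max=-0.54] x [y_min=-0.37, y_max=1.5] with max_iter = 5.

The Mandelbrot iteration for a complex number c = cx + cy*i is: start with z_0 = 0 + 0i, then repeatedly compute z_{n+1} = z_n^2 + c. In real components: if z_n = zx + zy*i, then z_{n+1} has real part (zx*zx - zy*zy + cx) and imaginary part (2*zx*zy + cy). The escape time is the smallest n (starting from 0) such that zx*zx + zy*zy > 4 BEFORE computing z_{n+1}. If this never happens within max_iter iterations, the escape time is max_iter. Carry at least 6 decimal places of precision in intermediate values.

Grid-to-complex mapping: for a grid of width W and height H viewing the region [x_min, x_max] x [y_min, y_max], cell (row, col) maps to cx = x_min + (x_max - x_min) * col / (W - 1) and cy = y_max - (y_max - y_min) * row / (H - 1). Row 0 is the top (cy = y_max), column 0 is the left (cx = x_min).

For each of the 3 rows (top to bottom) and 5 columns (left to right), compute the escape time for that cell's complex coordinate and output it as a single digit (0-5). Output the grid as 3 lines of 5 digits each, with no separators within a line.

(row=0, col=0): c = -2.0000 + 1.5000i → escape time 1
(row=0, col=1): c = -1.6350 + 1.5000i → escape time 1
(row=0, col=2): c = -1.2700 + 1.5000i → escape time 2
(row=0, col=3): c = -0.9050 + 1.5000i → escape time 2
(row=0, col=4): c = -0.5400 + 1.5000i → escape time 2
(row=1, col=0): c = -2.0000 + 0.5650i → escape time 1
(row=1, col=1): c = -1.6350 + 0.5650i → escape time 3
(row=1, col=2): c = -1.2700 + 0.5650i → escape time 3
(row=1, col=3): c = -0.9050 + 0.5650i → escape time 5
(row=1, col=4): c = -0.5400 + 0.5650i → escape time 5
(row=2, col=0): c = -2.0000 + -0.3700i → escape time 1
(row=2, col=1): c = -1.6350 + -0.3700i → escape time 4
(row=2, col=2): c = -1.2700 + -0.3700i → escape time 5
(row=2, col=3): c = -0.9050 + -0.3700i → escape time 5
(row=2, col=4): c = -0.5400 + -0.3700i → escape time 5

Answer: 11222
13355
14555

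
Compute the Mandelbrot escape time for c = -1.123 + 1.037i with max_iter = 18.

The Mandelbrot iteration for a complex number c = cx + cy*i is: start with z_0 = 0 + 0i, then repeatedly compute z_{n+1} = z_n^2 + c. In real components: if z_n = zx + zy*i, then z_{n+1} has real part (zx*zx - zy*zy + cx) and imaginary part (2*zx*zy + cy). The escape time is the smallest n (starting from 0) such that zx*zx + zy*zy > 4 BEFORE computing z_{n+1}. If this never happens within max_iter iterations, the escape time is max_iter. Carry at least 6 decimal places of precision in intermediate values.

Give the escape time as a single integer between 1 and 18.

z_0 = 0 + 0i, c = -1.1230 + 1.0370i
Iter 1: z = -1.1230 + 1.0370i, |z|^2 = 2.3365
Iter 2: z = -0.9372 + -1.2921i, |z|^2 = 2.5479
Iter 3: z = -1.9141 + 3.4590i, |z|^2 = 15.6286
Escaped at iteration 3

Answer: 3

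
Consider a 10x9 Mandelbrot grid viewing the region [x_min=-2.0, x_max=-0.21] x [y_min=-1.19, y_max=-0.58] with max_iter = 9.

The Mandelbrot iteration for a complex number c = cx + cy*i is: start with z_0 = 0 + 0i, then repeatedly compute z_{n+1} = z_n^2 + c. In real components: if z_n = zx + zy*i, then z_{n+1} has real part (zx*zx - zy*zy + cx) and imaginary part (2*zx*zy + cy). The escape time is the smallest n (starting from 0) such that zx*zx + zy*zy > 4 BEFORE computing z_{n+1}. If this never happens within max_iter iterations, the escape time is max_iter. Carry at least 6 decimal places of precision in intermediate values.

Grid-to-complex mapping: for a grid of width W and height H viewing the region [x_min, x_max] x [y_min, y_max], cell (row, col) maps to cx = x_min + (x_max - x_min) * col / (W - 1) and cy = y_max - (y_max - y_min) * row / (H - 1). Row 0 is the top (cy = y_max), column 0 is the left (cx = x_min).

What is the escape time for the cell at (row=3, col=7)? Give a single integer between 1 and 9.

Answer: 4

Derivation:
z_0 = 0 + 0i, c = -0.6078 + -0.8087i
Iter 1: z = -0.6078 + -0.8087i, |z|^2 = 1.0235
Iter 2: z = -0.8925 + 0.1743i, |z|^2 = 0.8269
Iter 3: z = 0.1583 + -1.1199i, |z|^2 = 1.2793
Iter 4: z = -1.8369 + -1.1634i, |z|^2 = 4.7277
Escaped at iteration 4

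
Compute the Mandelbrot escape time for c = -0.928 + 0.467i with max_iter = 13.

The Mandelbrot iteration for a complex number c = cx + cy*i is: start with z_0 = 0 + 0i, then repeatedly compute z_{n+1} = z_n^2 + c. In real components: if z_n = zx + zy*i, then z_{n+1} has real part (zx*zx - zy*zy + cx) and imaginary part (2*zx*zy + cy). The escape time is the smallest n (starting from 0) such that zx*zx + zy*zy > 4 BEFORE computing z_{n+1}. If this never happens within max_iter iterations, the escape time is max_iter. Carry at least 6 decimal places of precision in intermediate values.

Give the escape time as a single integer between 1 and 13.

z_0 = 0 + 0i, c = -0.9280 + 0.4670i
Iter 1: z = -0.9280 + 0.4670i, |z|^2 = 1.0793
Iter 2: z = -0.2849 + -0.3998i, |z|^2 = 0.2410
Iter 3: z = -1.0066 + 0.6948i, |z|^2 = 1.4960
Iter 4: z = -0.3974 + -0.9318i, |z|^2 = 1.0262
Iter 5: z = -1.6383 + 1.2076i, |z|^2 = 4.1423
Escaped at iteration 5

Answer: 5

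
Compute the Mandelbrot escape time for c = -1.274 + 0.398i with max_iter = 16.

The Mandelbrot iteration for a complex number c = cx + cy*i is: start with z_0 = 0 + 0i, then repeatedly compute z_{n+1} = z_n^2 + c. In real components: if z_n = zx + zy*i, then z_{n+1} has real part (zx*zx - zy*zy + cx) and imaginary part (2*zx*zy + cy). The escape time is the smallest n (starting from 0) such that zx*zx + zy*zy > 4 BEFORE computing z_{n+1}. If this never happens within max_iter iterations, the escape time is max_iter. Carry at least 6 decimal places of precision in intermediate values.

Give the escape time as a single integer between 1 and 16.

Answer: 10

Derivation:
z_0 = 0 + 0i, c = -1.2740 + 0.3980i
Iter 1: z = -1.2740 + 0.3980i, |z|^2 = 1.7815
Iter 2: z = 0.1907 + -0.6161i, |z|^2 = 0.4159
Iter 3: z = -1.6172 + 0.1631i, |z|^2 = 2.6420
Iter 4: z = 1.3148 + -0.1294i, |z|^2 = 1.7455
Iter 5: z = 0.4381 + 0.0578i, |z|^2 = 0.1952
Iter 6: z = -1.0854 + 0.4486i, |z|^2 = 1.3794
Iter 7: z = -0.2971 + -0.5759i, |z|^2 = 0.4199
Iter 8: z = -1.5174 + 0.7401i, |z|^2 = 2.8502
Iter 9: z = 0.4805 + -1.8481i, |z|^2 = 3.6465
Iter 10: z = -4.4587 + -1.3782i, |z|^2 = 21.7792
Escaped at iteration 10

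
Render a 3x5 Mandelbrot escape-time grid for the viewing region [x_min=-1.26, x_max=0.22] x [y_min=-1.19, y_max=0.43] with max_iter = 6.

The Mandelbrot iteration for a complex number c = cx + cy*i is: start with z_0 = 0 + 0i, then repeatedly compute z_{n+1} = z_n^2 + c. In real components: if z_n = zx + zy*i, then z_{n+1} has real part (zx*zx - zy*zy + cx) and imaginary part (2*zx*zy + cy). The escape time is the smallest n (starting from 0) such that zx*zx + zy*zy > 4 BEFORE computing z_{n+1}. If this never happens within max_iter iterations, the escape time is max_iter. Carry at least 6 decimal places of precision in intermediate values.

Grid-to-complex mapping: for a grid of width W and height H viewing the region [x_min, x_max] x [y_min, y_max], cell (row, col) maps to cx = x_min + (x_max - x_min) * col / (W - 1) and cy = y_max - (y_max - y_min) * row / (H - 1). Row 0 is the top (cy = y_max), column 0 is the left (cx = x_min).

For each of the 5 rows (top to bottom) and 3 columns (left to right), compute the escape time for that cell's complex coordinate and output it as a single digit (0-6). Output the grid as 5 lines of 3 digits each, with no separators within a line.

(row=0, col=0): c = -1.2600 + 0.4300i → escape time 6
(row=0, col=1): c = -0.5200 + 0.4300i → escape time 6
(row=0, col=2): c = 0.2200 + 0.4300i → escape time 6
(row=1, col=0): c = -1.2600 + 0.0250i → escape time 6
(row=1, col=1): c = -0.5200 + 0.0250i → escape time 6
(row=1, col=2): c = 0.2200 + 0.0250i → escape time 6
(row=2, col=0): c = -1.2600 + -0.3800i → escape time 6
(row=2, col=1): c = -0.5200 + -0.3800i → escape time 6
(row=2, col=2): c = 0.2200 + -0.3800i → escape time 6
(row=3, col=0): c = -1.2600 + -0.7850i → escape time 3
(row=3, col=1): c = -0.5200 + -0.7850i → escape time 5
(row=3, col=2): c = 0.2200 + -0.7850i → escape time 5
(row=4, col=0): c = -1.2600 + -1.1900i → escape time 2
(row=4, col=1): c = -0.5200 + -1.1900i → escape time 3
(row=4, col=2): c = 0.2200 + -1.1900i → escape time 2

Answer: 666
666
666
355
232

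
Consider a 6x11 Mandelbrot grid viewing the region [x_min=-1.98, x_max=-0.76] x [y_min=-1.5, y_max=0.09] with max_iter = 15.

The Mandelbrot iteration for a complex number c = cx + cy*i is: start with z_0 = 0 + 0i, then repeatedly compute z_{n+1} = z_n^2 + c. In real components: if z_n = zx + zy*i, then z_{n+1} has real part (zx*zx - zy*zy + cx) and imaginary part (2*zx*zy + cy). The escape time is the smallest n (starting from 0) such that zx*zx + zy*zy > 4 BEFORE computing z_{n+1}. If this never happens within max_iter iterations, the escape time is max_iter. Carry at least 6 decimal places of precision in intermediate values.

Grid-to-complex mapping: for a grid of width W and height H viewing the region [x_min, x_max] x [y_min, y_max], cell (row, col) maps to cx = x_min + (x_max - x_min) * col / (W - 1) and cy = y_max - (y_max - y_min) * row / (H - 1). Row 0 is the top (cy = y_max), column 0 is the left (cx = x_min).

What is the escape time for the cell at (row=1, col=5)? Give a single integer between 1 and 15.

Answer: 15

Derivation:
z_0 = 0 + 0i, c = -0.7600 + -0.0690i
Iter 1: z = -0.7600 + -0.0690i, |z|^2 = 0.5824
Iter 2: z = -0.1872 + 0.0359i, |z|^2 = 0.0363
Iter 3: z = -0.7263 + -0.0824i, |z|^2 = 0.5342
Iter 4: z = -0.2393 + 0.0507i, |z|^2 = 0.0599
Iter 5: z = -0.7053 + -0.0933i, |z|^2 = 0.5061
Iter 6: z = -0.2713 + 0.0626i, |z|^2 = 0.0775
Iter 7: z = -0.6903 + -0.1030i, |z|^2 = 0.4872
Iter 8: z = -0.2940 + 0.0731i, |z|^2 = 0.0918
Iter 9: z = -0.6789 + -0.1120i, |z|^2 = 0.4734
Iter 10: z = -0.3117 + 0.0831i, |z|^2 = 0.1040
Iter 11: z = -0.6698 + -0.1208i, |z|^2 = 0.4632
Iter 12: z = -0.3260 + 0.0928i, |z|^2 = 0.1149
Iter 13: z = -0.6623 + -0.1295i, |z|^2 = 0.4555
Iter 14: z = -0.3381 + 0.1026i, |z|^2 = 0.1248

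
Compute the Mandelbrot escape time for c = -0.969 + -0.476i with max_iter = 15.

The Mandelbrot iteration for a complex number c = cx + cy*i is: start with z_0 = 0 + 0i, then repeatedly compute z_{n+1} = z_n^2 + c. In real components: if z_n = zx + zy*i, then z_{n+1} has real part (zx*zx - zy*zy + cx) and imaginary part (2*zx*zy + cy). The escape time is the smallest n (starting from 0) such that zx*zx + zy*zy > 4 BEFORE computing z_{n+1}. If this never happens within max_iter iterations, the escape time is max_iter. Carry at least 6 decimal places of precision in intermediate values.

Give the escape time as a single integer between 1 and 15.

Answer: 5

Derivation:
z_0 = 0 + 0i, c = -0.9690 + -0.4760i
Iter 1: z = -0.9690 + -0.4760i, |z|^2 = 1.1655
Iter 2: z = -0.2566 + 0.4465i, |z|^2 = 0.2652
Iter 3: z = -1.1025 + -0.7052i, |z|^2 = 1.7127
Iter 4: z = -0.2507 + 1.0789i, |z|^2 = 1.2268
Iter 5: z = -2.0701 + -1.0170i, |z|^2 = 5.3195
Escaped at iteration 5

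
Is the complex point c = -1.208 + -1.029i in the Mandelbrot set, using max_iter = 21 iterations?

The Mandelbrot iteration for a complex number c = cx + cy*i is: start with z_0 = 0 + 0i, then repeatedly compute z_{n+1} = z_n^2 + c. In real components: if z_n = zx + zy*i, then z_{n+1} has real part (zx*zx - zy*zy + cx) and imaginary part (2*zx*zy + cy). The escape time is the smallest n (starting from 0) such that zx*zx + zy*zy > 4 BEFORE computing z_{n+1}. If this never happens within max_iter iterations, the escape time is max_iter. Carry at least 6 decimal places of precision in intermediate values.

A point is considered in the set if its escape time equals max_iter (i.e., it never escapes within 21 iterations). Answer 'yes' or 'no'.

Answer: no

Derivation:
z_0 = 0 + 0i, c = -1.2080 + -1.0290i
Iter 1: z = -1.2080 + -1.0290i, |z|^2 = 2.5181
Iter 2: z = -0.8076 + 1.4571i, |z|^2 = 2.7752
Iter 3: z = -2.6789 + -3.3824i, |z|^2 = 18.6168
Escaped at iteration 3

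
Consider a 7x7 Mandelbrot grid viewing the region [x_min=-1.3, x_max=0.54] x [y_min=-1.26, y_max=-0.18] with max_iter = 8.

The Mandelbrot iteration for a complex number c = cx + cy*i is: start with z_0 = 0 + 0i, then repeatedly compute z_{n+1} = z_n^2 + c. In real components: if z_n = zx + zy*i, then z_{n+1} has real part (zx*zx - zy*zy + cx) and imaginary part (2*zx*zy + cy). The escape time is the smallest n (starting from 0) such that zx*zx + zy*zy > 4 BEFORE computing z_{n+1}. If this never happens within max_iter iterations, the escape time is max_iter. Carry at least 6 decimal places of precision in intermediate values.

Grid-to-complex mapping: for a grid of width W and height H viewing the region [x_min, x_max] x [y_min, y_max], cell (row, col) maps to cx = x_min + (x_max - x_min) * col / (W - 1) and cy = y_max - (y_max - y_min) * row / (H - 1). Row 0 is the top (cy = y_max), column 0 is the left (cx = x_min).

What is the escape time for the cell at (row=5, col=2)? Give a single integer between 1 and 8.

Answer: 3

Derivation:
z_0 = 0 + 0i, c = -0.6867 + -1.0800i
Iter 1: z = -0.6867 + -1.0800i, |z|^2 = 1.6379
Iter 2: z = -1.3816 + 0.4032i, |z|^2 = 2.0713
Iter 3: z = 1.0595 + -2.1941i, |z|^2 = 5.9365
Escaped at iteration 3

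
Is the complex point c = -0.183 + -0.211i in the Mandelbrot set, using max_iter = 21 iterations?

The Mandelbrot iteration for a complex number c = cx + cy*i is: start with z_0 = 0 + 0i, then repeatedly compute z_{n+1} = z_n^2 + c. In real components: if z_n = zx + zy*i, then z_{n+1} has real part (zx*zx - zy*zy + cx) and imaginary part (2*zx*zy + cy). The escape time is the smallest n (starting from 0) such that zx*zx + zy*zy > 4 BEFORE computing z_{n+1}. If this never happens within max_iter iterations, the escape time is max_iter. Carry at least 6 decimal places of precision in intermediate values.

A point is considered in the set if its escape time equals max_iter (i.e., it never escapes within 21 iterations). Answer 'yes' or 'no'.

Answer: yes

Derivation:
z_0 = 0 + 0i, c = -0.1830 + -0.2110i
Iter 1: z = -0.1830 + -0.2110i, |z|^2 = 0.0780
Iter 2: z = -0.1940 + -0.1338i, |z|^2 = 0.0555
Iter 3: z = -0.1632 + -0.1591i, |z|^2 = 0.0520
Iter 4: z = -0.1817 + -0.1591i, |z|^2 = 0.0583
Iter 5: z = -0.1753 + -0.1532i, |z|^2 = 0.0542
Iter 6: z = -0.1757 + -0.1573i, |z|^2 = 0.0556
Iter 7: z = -0.1769 + -0.1557i, |z|^2 = 0.0555
Iter 8: z = -0.1760 + -0.1559i, |z|^2 = 0.0553
Iter 9: z = -0.1763 + -0.1561i, |z|^2 = 0.0555
Iter 10: z = -0.1763 + -0.1559i, |z|^2 = 0.0554
Iter 11: z = -0.1762 + -0.1560i, |z|^2 = 0.0554
Iter 12: z = -0.1763 + -0.1560i, |z|^2 = 0.0554
Iter 13: z = -0.1763 + -0.1560i, |z|^2 = 0.0554
Iter 14: z = -0.1763 + -0.1560i, |z|^2 = 0.0554
Iter 15: z = -0.1763 + -0.1560i, |z|^2 = 0.0554
Iter 16: z = -0.1763 + -0.1560i, |z|^2 = 0.0554
Iter 17: z = -0.1763 + -0.1560i, |z|^2 = 0.0554
Iter 18: z = -0.1763 + -0.1560i, |z|^2 = 0.0554
Iter 19: z = -0.1763 + -0.1560i, |z|^2 = 0.0554
Iter 20: z = -0.1763 + -0.1560i, |z|^2 = 0.0554
Did not escape in 21 iterations → in set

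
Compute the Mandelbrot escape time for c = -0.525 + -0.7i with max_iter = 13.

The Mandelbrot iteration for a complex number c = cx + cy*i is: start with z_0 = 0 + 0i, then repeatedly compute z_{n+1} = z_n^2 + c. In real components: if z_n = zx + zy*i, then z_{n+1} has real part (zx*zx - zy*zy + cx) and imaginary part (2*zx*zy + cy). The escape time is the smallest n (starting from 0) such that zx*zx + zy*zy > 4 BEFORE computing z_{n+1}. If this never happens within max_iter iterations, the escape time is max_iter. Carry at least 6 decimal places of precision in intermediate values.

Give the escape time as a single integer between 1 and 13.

z_0 = 0 + 0i, c = -0.5250 + -0.7000i
Iter 1: z = -0.5250 + -0.7000i, |z|^2 = 0.7656
Iter 2: z = -0.7394 + 0.0350i, |z|^2 = 0.5479
Iter 3: z = 0.0205 + -0.7518i, |z|^2 = 0.5656
Iter 4: z = -1.0897 + -0.7307i, |z|^2 = 1.7215
Iter 5: z = 0.1285 + 0.8926i, |z|^2 = 0.8133
Iter 6: z = -1.3053 + -0.4706i, |z|^2 = 1.9252
Iter 7: z = 0.9572 + 0.5285i, |z|^2 = 1.1956
Iter 8: z = 0.1120 + 0.3118i, |z|^2 = 0.1098
Iter 9: z = -0.6097 + -0.6302i, |z|^2 = 0.7689
Iter 10: z = -0.5504 + 0.0684i, |z|^2 = 0.3076
Iter 11: z = -0.2268 + -0.7753i, |z|^2 = 0.6526
Iter 12: z = -1.0747 + -0.3484i, |z|^2 = 1.2764

Answer: 13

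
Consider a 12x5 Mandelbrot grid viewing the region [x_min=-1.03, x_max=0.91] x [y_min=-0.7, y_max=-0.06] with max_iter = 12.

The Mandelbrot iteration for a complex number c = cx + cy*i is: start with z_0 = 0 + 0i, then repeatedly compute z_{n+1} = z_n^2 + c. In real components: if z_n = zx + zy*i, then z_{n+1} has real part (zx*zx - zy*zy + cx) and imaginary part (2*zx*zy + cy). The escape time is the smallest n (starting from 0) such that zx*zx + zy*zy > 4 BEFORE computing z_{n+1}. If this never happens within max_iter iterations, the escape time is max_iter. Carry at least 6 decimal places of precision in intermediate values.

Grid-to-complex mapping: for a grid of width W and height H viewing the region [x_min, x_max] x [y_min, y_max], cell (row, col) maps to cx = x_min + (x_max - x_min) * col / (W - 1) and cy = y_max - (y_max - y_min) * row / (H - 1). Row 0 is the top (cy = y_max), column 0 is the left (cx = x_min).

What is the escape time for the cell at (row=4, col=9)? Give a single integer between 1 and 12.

z_0 = 0 + 0i, c = 0.5573 + -0.7000i
Iter 1: z = 0.5573 + -0.7000i, |z|^2 = 0.8006
Iter 2: z = 0.3778 + -1.4802i, |z|^2 = 2.3337
Iter 3: z = -1.4909 + -1.8185i, |z|^2 = 5.5298
Escaped at iteration 3

Answer: 3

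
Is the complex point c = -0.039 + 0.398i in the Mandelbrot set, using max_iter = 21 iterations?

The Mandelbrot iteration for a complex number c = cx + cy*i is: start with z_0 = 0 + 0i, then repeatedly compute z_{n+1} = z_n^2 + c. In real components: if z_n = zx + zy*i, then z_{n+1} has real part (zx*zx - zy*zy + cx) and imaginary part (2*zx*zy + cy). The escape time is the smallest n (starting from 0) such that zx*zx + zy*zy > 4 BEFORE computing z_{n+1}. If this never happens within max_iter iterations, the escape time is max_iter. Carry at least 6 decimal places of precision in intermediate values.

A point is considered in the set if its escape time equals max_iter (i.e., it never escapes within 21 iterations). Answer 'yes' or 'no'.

Answer: yes

Derivation:
z_0 = 0 + 0i, c = -0.0390 + 0.3980i
Iter 1: z = -0.0390 + 0.3980i, |z|^2 = 0.1599
Iter 2: z = -0.1959 + 0.3670i, |z|^2 = 0.1730
Iter 3: z = -0.1353 + 0.2542i, |z|^2 = 0.0829
Iter 4: z = -0.0853 + 0.3292i, |z|^2 = 0.1157
Iter 5: z = -0.1401 + 0.3418i, |z|^2 = 0.1365
Iter 6: z = -0.1362 + 0.3022i, |z|^2 = 0.1099
Iter 7: z = -0.1118 + 0.3157i, |z|^2 = 0.1121
Iter 8: z = -0.1261 + 0.3274i, |z|^2 = 0.1231
Iter 9: z = -0.1303 + 0.3154i, |z|^2 = 0.1164
Iter 10: z = -0.1215 + 0.3158i, |z|^2 = 0.1145
Iter 11: z = -0.1240 + 0.3213i, |z|^2 = 0.1186
Iter 12: z = -0.1268 + 0.3183i, |z|^2 = 0.1174
Iter 13: z = -0.1243 + 0.3172i, |z|^2 = 0.1161
Iter 14: z = -0.1242 + 0.3192i, |z|^2 = 0.1173
Iter 15: z = -0.1254 + 0.3187i, |z|^2 = 0.1173
Iter 16: z = -0.1248 + 0.3180i, |z|^2 = 0.1167
Iter 17: z = -0.1246 + 0.3186i, |z|^2 = 0.1170
Iter 18: z = -0.1250 + 0.3186i, |z|^2 = 0.1171
Iter 19: z = -0.1249 + 0.3184i, |z|^2 = 0.1170
Iter 20: z = -0.1247 + 0.3185i, |z|^2 = 0.1170
Did not escape in 21 iterations → in set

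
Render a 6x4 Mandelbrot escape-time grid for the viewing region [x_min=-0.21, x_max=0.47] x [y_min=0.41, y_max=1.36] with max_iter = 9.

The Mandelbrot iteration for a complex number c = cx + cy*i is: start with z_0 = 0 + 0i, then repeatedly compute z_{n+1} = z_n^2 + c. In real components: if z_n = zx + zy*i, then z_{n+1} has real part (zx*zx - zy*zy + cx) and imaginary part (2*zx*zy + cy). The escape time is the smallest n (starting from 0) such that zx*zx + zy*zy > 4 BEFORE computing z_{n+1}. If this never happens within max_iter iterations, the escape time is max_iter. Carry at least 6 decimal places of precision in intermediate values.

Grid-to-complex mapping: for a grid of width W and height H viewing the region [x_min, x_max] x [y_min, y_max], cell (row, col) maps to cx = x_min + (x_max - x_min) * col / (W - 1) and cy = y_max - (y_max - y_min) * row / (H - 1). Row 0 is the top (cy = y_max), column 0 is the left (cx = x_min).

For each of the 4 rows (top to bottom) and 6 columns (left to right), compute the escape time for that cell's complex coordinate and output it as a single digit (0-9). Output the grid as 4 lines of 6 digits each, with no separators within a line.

Answer: 222222
764432
998664
999996

Derivation:
(row=0, col=0): c = -0.2100 + 1.3600i → escape time 2
(row=0, col=1): c = -0.0740 + 1.3600i → escape time 2
(row=0, col=2): c = 0.0620 + 1.3600i → escape time 2
(row=0, col=3): c = 0.1980 + 1.3600i → escape time 2
(row=0, col=4): c = 0.3340 + 1.3600i → escape time 2
(row=0, col=5): c = 0.4700 + 1.3600i → escape time 2
(row=1, col=0): c = -0.2100 + 1.0433i → escape time 7
(row=1, col=1): c = -0.0740 + 1.0433i → escape time 6
(row=1, col=2): c = 0.0620 + 1.0433i → escape time 4
(row=1, col=3): c = 0.1980 + 1.0433i → escape time 4
(row=1, col=4): c = 0.3340 + 1.0433i → escape time 3
(row=1, col=5): c = 0.4700 + 1.0433i → escape time 2
(row=2, col=0): c = -0.2100 + 0.7267i → escape time 9
(row=2, col=1): c = -0.0740 + 0.7267i → escape time 9
(row=2, col=2): c = 0.0620 + 0.7267i → escape time 8
(row=2, col=3): c = 0.1980 + 0.7267i → escape time 6
(row=2, col=4): c = 0.3340 + 0.7267i → escape time 6
(row=2, col=5): c = 0.4700 + 0.7267i → escape time 4
(row=3, col=0): c = -0.2100 + 0.4100i → escape time 9
(row=3, col=1): c = -0.0740 + 0.4100i → escape time 9
(row=3, col=2): c = 0.0620 + 0.4100i → escape time 9
(row=3, col=3): c = 0.1980 + 0.4100i → escape time 9
(row=3, col=4): c = 0.3340 + 0.4100i → escape time 9
(row=3, col=5): c = 0.4700 + 0.4100i → escape time 6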